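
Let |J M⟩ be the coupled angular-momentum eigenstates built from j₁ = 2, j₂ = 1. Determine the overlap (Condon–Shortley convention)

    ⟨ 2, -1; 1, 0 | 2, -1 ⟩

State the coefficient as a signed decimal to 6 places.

−√(1/6) = -0.408248

√[5·1!3!1!/6! · 1!3!1!1!1!3!] = √(3/2)
  +(−1)^0/∏(0,1,3,1,0,0)! = 1/6  (running 1/6)
  +(−1)^1/∏(1,0,2,0,1,1)! = -1/2  (running -1/3)
⟨..|..⟩ = √(3/2)·(-1/3) = -0.408248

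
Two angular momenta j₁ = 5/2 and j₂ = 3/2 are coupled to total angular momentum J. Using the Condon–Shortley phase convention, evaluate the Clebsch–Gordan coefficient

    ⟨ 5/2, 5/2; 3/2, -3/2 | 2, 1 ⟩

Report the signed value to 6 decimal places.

+0.597614  (= +√(5/14))

√[5·2!3!1!/7! · 5!0!0!3!3!1!] = √(360/7)
  +(−1)^0/∏(0,2,0,0,3,1)! = 1/12  (running 1/12)
⟨..|..⟩ = √(360/7)·(1/12) = +0.597614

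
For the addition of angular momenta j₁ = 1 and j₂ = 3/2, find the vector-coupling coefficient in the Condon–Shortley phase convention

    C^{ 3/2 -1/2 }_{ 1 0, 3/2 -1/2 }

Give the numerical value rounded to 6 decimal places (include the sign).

+√(1/15) = +0.258199

j₁+j₂−J=1  J+j₁−j₂=1  J−j₁+j₂=2  j₁+j₂+J+1=5
(j₁±m₁, j₂±m₂, J±M) = (1,1,1,2,1,2)
P² = 4/15
sum k=0..1:
  [0] +1/1 = 1
  [1] −1/2 = -1/2
S = 1/2
C² = P²·S² = 1/15 ; C = +0.258199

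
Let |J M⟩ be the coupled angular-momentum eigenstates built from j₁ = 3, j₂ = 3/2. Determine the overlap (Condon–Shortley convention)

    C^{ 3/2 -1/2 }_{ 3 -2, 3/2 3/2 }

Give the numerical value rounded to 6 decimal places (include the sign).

j₁+j₂−J=3  J+j₁−j₂=3  J−j₁+j₂=0  j₁+j₂+J+1=7
(j₁±m₁, j₂±m₂, J±M) = (1,5,3,0,1,2)
P² = 288/7
sum k=3..3:
  [3] −1/12 = -1/12
S = -1/12
C² = P²·S² = 2/7 ; C = -0.534522

-0.534522  (= −√(2/7))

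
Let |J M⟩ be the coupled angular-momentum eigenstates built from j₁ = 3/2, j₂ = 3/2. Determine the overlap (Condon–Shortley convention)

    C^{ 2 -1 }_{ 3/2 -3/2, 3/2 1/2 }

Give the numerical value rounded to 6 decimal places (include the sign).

-0.707107  (= −√(1/2))

triangle: 1!·2!·2!/6! = 4/720
(j±m)!: 0!·3!·2!·1!·1!·3! = 72
prefactor² = (2J+1)·Δ·N² = 2
  k=1: −1/(1!·0!·2!·1!·0!·1!) = -1/2
Σ = -1/2  ⇒  CG² = 2·(-1/2)² = 1/2
CG = −√(1/2) = -0.707107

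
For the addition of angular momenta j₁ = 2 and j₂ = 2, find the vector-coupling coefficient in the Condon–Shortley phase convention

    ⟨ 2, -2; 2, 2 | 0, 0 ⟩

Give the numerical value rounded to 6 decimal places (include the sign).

triangle: 4!×0!×0!/5! = 24/120
(j±m)!: 0!×4!×4!×0!×0!×0! = 576
prefactor² = (2J+1)×Δ×N² = 576/5
  k=4: +1/(4!×0!×0!×0!×0!×0!) = 1/24
Σ = 1/24  ⇒  CG² = 576/5×1/24² = 1/5
CG = +√(1/5) = +0.447214

+0.447214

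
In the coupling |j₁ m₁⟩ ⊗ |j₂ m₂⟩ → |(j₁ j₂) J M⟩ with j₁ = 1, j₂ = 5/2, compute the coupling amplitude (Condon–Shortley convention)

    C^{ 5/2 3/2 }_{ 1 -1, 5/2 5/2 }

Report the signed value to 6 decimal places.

triangle: 1!×1!×4!/7! = 24/5040
(j±m)!: 0!×2!×5!×0!×4!×1! = 5760
prefactor² = (2J+1)×Δ×N² = 1152/7
  k=1: −1/(1!×0!×1!×4!×0!×0!) = -1/24
Σ = -1/24  ⇒  CG² = 1152/7×(-1/24)² = 2/7
CG = −√(2/7) = -0.534522

-0.534522  (= −√(2/7))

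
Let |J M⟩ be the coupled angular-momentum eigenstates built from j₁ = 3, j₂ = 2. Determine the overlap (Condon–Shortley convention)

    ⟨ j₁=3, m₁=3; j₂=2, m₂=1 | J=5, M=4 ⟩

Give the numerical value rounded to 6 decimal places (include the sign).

√[11·0!6!4!/11! · 6!0!3!1!9!1!] = √(7464960)
  +(−1)^0/∏(0,0,0,3,6,1)! = 1/4320  (running 1/4320)
⟨..|..⟩ = √(7464960)·(1/4320) = +0.632456

+0.632456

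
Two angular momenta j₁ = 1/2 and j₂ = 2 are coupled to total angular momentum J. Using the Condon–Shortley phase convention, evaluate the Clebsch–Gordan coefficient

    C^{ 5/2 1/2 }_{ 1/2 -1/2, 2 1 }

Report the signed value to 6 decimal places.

+0.632456  (= +√(2/5))

triangle: 0!×1!×4!/6! = 24/720
(j±m)!: 0!×1!×3!×1!×3!×2! = 72
prefactor² = (2J+1)×Δ×N² = 72/5
  k=0: +1/(0!×0!×1!×3!×0!×1!) = 1/6
Σ = 1/6  ⇒  CG² = 72/5×1/6² = 2/5
CG = +√(2/5) = +0.632456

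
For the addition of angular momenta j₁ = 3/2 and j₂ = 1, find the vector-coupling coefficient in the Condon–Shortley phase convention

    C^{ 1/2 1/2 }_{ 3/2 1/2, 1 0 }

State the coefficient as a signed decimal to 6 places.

-0.577350

j₁+j₂−J=2  J+j₁−j₂=1  J−j₁+j₂=0  j₁+j₂+J+1=4
(j₁±m₁, j₂±m₂, J±M) = (2,1,1,1,1,0)
P² = 1/3
sum k=1..1:
  [1] −1/1 = -1
S = -1
C² = P²·S² = 1/3 ; C = -0.577350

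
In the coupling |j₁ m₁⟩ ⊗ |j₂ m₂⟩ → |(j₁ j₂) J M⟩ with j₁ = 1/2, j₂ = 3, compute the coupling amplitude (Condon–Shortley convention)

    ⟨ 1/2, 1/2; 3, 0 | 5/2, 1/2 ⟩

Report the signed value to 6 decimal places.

triangle: 1!·0!·5!/7! = 120/5040
(j±m)!: 1!·0!·3!·3!·3!·2! = 432
prefactor² = (2J+1)·Δ·N² = 432/7
  k=0: +1/(0!·1!·0!·3!·0!·2!) = 1/12
Σ = 1/12  ⇒  CG² = 432/7·1/12² = 3/7
CG = +√(3/7) = +0.654654

+0.654654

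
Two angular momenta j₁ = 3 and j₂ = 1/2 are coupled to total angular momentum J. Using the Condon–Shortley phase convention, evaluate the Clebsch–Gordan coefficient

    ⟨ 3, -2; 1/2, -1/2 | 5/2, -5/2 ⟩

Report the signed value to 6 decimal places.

j₁+j₂−J=1  J+j₁−j₂=5  J−j₁+j₂=0  j₁+j₂+J+1=7
(j₁±m₁, j₂±m₂, J±M) = (1,5,0,1,0,5)
P² = 14400/7
sum k=0..0:
  [0] +1/120 = 1/120
S = 1/120
C² = P²·S² = 1/7 ; C = +0.377964

+√(1/7) ≈ +0.377964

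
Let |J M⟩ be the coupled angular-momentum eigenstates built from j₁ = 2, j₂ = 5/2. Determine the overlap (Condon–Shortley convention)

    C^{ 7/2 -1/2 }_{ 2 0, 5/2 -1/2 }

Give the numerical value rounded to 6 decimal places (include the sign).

+√(4/105) = +0.195180

j₁+j₂−J=1  J+j₁−j₂=3  J−j₁+j₂=4  j₁+j₂+J+1=9
(j₁±m₁, j₂±m₂, J±M) = (2,2,2,3,3,4)
P² = 768/35
sum k=0..1:
  [0] +1/8 = 1/8
  [1] −1/12 = -1/12
S = 1/24
C² = P²·S² = 4/105 ; C = +0.195180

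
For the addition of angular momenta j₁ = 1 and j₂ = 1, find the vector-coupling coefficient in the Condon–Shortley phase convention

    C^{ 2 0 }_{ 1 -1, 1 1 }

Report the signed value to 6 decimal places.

+√(1/6) ≈ +0.408248

triangle: 0!×2!×2!/5! = 4/120
(j±m)!: 0!×2!×2!×0!×2!×2! = 16
prefactor² = (2J+1)×Δ×N² = 8/3
  k=0: +1/(0!×0!×2!×2!×0!×0!) = 1/4
Σ = 1/4  ⇒  CG² = 8/3×1/4² = 1/6
CG = +√(1/6) = +0.408248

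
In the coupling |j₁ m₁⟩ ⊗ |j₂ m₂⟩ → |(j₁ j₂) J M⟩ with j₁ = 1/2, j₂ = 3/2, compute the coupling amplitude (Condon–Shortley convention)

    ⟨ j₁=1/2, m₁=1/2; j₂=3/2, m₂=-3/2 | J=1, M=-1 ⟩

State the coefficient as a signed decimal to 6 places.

+√(3/4) = +0.866025

triangle: 1!*0!*2!/4! = 2/24
(j±m)!: 1!*0!*0!*3!*0!*2! = 12
prefactor² = (2J+1)*Δ*N² = 3
  k=0: +1/(0!*1!*0!*0!*0!*2!) = 1/2
Σ = 1/2  ⇒  CG² = 3*1/2² = 3/4
CG = +√(3/4) = +0.866025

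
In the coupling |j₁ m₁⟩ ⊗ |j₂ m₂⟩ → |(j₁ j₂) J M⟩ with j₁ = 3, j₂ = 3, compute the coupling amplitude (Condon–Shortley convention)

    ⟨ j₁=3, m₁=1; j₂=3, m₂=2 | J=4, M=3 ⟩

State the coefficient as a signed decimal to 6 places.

-0.301511  (= −√(1/11))

√[9·2!4!4!/11! · 4!2!5!1!7!1!] = √(82944/11)
  +(−1)^1/∏(1,1,1,4,3,0)! = -1/144  (running -1/144)
  +(−1)^2/∏(2,0,0,3,4,1)! = 1/288  (running -1/288)
⟨..|..⟩ = √(82944/11)·(-1/288) = -0.301511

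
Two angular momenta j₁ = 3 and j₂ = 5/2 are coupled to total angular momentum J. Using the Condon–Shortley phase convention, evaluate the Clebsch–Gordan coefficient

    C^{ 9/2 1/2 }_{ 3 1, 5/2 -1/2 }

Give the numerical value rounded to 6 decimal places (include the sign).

triangle: 1!×5!×4!/11! = 2880/39916800
(j±m)!: 4!×2!×2!×3!×5!×4! = 1658880
prefactor² = (2J+1)×Δ×N² = 92160/77
  k=0: +1/(0!×1!×2!×2!×3!×2!) = 1/48
  k=1: −1/(1!×0!×1!×1!×4!×3!) = -1/144
Σ = 1/72  ⇒  CG² = 92160/77×1/72² = 160/693
CG = +√(160/693) = +0.480500

+0.480500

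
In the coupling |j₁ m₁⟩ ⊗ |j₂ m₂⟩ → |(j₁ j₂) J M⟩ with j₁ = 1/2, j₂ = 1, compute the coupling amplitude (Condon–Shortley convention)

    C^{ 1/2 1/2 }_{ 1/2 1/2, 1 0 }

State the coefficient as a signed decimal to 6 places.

+0.577350  (= +√(1/3))

j₁+j₂−J=1  J+j₁−j₂=0  J−j₁+j₂=1  j₁+j₂+J+1=3
(j₁±m₁, j₂±m₂, J±M) = (1,0,1,1,1,0)
P² = 1/3
sum k=0..0:
  [0] +1/1 = 1
S = 1
C² = P²·S² = 1/3 ; C = +0.577350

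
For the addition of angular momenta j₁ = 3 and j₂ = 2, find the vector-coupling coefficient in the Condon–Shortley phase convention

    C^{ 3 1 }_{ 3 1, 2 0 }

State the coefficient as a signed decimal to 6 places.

√[7·2!4!2!/9! · 4!2!2!2!4!2!] = √(256/15)
  +(−1)^0/∏(0,2,2,2,2,0)! = 1/16  (running 1/16)
  +(−1)^1/∏(1,1,1,1,3,1)! = -1/6  (running -5/48)
  +(−1)^2/∏(2,0,0,0,4,2)! = 1/96  (running -3/32)
⟨..|..⟩ = √(256/15)·(-3/32) = -0.387298

−√(3/20) = -0.387298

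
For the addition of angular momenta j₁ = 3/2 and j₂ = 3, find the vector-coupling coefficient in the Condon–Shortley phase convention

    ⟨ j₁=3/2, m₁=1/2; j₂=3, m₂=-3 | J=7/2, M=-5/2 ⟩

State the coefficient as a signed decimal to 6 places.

+√(8/21) = +0.617213

√[8·1!2!5!/9! · 2!1!0!6!1!6!] = √(38400/7)
  +(−1)^0/∏(0,1,1,0,1,5)! = 1/120  (running 1/120)
⟨..|..⟩ = √(38400/7)·(1/120) = +0.617213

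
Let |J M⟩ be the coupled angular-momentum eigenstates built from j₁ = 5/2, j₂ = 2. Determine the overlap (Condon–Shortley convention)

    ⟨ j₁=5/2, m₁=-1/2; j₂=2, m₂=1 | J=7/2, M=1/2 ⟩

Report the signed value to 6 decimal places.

−√(14/45) ≈ -0.557773

triangle: 1!·4!·3!/9! = 144/362880
(j±m)!: 2!·3!·3!·1!·4!·3! = 10368
prefactor² = (2J+1)·Δ·N² = 1152/35
  k=0: +1/(0!·1!·3!·3!·1!·0!) = 1/36
  k=1: −1/(1!·0!·2!·2!·2!·1!) = -1/8
Σ = -7/72  ⇒  CG² = 1152/35·(-7/72)² = 14/45
CG = −√(14/45) = -0.557773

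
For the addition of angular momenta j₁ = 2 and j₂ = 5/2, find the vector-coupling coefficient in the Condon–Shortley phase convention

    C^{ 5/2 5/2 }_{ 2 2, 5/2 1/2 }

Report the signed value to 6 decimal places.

√[6·2!2!3!/8! · 4!0!3!2!5!0!] = √(864/7)
  +(−1)^0/∏(0,2,0,3,2,0)! = 1/24  (running 1/24)
⟨..|..⟩ = √(864/7)·(1/24) = +0.462910

+0.462910  (= +√(3/14))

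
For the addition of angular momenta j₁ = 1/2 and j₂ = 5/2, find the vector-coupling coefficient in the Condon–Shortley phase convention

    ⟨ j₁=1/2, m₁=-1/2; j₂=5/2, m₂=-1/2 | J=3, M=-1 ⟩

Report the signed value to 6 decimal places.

+0.816497

j₁+j₂−J=0  J+j₁−j₂=1  J−j₁+j₂=5  j₁+j₂+J+1=7
(j₁±m₁, j₂±m₂, J±M) = (0,1,2,3,2,4)
P² = 96
sum k=0..0:
  [0] +1/12 = 1/12
S = 1/12
C² = P²·S² = 2/3 ; C = +0.816497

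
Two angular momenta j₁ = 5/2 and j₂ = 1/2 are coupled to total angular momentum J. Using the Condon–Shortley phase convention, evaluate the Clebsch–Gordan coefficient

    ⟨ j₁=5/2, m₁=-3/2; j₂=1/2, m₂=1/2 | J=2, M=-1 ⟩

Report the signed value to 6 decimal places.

√[5·1!4!0!/6! · 1!4!1!0!1!3!] = √(24)
  +(−1)^1/∏(1,0,3,0,1,0)! = -1/6  (running -1/6)
⟨..|..⟩ = √(24)·(-1/6) = -0.816497

-0.816497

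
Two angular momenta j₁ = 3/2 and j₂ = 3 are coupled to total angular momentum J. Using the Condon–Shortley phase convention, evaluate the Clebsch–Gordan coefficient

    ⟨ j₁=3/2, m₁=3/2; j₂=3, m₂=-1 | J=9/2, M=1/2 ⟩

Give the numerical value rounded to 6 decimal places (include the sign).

+√(5/42) ≈ +0.345033

triangle: 0!*3!*6!/10! = 4320/3628800
(j±m)!: 3!*0!*2!*4!*5!*4! = 829440
prefactor² = (2J+1)*Δ*N² = 69120/7
  k=0: +1/(0!*0!*0!*2!*3!*4!) = 1/288
Σ = 1/288  ⇒  CG² = 69120/7*1/288² = 5/42
CG = +√(5/42) = +0.345033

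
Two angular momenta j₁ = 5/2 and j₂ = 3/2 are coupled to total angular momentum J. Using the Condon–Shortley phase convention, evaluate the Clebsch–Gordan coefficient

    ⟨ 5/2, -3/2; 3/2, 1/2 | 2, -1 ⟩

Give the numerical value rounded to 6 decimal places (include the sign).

triangle: 2!·3!·1!/7! = 12/5040
(j±m)!: 1!·4!·2!·1!·1!·3! = 288
prefactor² = (2J+1)·Δ·N² = 24/7
  k=1: −1/(1!·1!·3!·1!·0!·0!) = -1/6
  k=2: +1/(2!·0!·2!·0!·1!·1!) = 1/4
Σ = 1/12  ⇒  CG² = 24/7·1/12² = 1/42
CG = +√(1/42) = +0.154303

+√(1/42) = +0.154303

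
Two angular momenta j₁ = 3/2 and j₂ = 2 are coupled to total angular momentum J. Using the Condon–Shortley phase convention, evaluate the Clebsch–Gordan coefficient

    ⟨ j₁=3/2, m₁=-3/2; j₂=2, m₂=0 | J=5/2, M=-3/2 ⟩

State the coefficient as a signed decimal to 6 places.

−√(18/35) = -0.717137

triangle: 1!·2!·3!/7! = 12/5040
(j±m)!: 0!·3!·2!·2!·1!·4! = 576
prefactor² = (2J+1)·Δ·N² = 288/35
  k=1: −1/(1!·0!·2!·1!·0!·2!) = -1/4
Σ = -1/4  ⇒  CG² = 288/35·(-1/4)² = 18/35
CG = −√(18/35) = -0.717137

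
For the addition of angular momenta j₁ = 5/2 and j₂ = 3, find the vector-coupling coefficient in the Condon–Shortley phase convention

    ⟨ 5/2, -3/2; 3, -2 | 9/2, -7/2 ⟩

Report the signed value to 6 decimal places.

+√(1/99) = +0.100504

triangle: 1!*4!*5!/11! = 2880/39916800
(j±m)!: 1!*4!*1!*5!*1!*8! = 116121600
prefactor² = (2J+1)*Δ*N² = 921600/11
  k=0: +1/(0!*1!*4!*1!*0!*4!) = 1/576
  k=1: −1/(1!*0!*3!*0!*1!*5!) = -1/720
Σ = 1/2880  ⇒  CG² = 921600/11*1/2880² = 1/99
CG = +√(1/99) = +0.100504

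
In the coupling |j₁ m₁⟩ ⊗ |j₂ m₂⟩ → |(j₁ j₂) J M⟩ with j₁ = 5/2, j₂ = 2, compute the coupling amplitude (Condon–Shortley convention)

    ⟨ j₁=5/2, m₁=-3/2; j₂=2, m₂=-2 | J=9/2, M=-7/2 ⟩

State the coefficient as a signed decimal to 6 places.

√[10·0!5!4!/10! · 1!4!0!4!1!8!] = √(184320)
  +(−1)^0/∏(0,0,4,0,1,4)! = 1/576  (running 1/576)
⟨..|..⟩ = √(184320)·(1/576) = +0.745356

+√(5/9) ≈ +0.745356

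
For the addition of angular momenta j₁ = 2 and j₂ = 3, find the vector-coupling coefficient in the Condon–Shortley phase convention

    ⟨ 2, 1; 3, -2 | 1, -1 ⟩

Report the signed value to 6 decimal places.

−√(2/7) ≈ -0.534522

triangle: 4!*0!*2!/7! = 48/5040
(j±m)!: 3!*1!*1!*5!*0!*2! = 1440
prefactor² = (2J+1)*Δ*N² = 288/7
  k=1: −1/(1!*3!*0!*0!*0!*2!) = -1/12
Σ = -1/12  ⇒  CG² = 288/7*(-1/12)² = 2/7
CG = −√(2/7) = -0.534522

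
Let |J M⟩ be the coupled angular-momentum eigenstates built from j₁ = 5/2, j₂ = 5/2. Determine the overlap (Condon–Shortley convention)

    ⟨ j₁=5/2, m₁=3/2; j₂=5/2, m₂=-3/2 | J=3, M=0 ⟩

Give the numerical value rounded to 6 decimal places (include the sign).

+√(49/180) = +0.521749

√[7·2!3!3!/9! · 4!1!1!4!3!3!] = √(144/5)
  +(−1)^0/∏(0,2,1,1,2,2)! = 1/8  (running 1/8)
  +(−1)^1/∏(1,1,0,0,3,3)! = -1/36  (running 7/72)
⟨..|..⟩ = √(144/5)·(7/72) = +0.521749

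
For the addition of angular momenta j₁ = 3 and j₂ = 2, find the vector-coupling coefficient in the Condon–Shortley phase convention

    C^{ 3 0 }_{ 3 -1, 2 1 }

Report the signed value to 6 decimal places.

√[7·2!4!2!/9! · 2!4!3!1!3!3!] = √(96/5)
  +(−1)^1/∏(1,1,3,2,1,0)! = -1/12  (running -1/12)
  +(−1)^2/∏(2,0,2,1,2,1)! = 1/8  (running 1/24)
⟨..|..⟩ = √(96/5)·(1/24) = +0.182574

+√(1/30) = +0.182574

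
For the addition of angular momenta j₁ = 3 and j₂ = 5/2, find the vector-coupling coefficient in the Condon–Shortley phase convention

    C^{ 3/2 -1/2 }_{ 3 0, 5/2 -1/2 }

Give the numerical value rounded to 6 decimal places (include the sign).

√[4·4!2!1!/8! · 3!3!2!3!1!2!] = √(144/35)
  +(−1)^1/∏(1,3,2,1,0,0)! = -1/12  (running -1/12)
  +(−1)^2/∏(2,2,1,0,1,1)! = 1/4  (running 1/6)
⟨..|..⟩ = √(144/35)·(1/6) = +0.338062

+0.338062  (= +√(4/35))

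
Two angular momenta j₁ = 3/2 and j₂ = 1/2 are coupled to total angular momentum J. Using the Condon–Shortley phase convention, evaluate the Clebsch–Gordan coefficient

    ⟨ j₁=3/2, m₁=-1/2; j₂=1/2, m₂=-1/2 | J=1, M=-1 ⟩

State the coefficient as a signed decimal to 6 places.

+0.500000

j₁+j₂−J=1  J+j₁−j₂=2  J−j₁+j₂=0  j₁+j₂+J+1=4
(j₁±m₁, j₂±m₂, J±M) = (1,2,0,1,0,2)
P² = 1
sum k=0..0:
  [0] +1/2 = 1/2
S = 1/2
C² = P²·S² = 1/4 ; C = +0.500000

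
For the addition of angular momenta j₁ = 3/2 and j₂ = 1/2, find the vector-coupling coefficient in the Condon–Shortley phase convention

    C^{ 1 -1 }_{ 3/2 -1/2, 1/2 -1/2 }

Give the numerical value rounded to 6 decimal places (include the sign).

+√(1/4) ≈ +0.500000

triangle: 1!×2!×0!/4! = 2/24
(j±m)!: 1!×2!×0!×1!×0!×2! = 4
prefactor² = (2J+1)×Δ×N² = 1
  k=0: +1/(0!×1!×2!×0!×0!×0!) = 1/2
Σ = 1/2  ⇒  CG² = 1×1/2² = 1/4
CG = +√(1/4) = +0.500000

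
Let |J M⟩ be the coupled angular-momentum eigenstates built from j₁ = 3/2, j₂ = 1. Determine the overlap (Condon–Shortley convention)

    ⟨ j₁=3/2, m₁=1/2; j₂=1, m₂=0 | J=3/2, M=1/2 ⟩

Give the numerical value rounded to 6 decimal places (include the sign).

√[4·1!2!1!/5! · 2!1!1!1!2!1!] = √(4/15)
  +(−1)^0/∏(0,1,1,1,1,0)! = 1  (running 1)
  +(−1)^1/∏(1,0,0,0,2,1)! = -1/2  (running 1/2)
⟨..|..⟩ = √(4/15)·(1/2) = +0.258199

+√(1/15) ≈ +0.258199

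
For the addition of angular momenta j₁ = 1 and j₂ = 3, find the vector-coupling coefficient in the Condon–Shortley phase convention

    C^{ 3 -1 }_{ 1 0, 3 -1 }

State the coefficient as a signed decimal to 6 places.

+0.288675  (= +√(1/12))

j₁+j₂−J=1  J+j₁−j₂=1  J−j₁+j₂=5  j₁+j₂+J+1=8
(j₁±m₁, j₂±m₂, J±M) = (1,1,2,4,2,4)
P² = 48
sum k=0..1:
  [0] +1/12 = 1/12
  [1] −1/24 = -1/24
S = 1/24
C² = P²·S² = 1/12 ; C = +0.288675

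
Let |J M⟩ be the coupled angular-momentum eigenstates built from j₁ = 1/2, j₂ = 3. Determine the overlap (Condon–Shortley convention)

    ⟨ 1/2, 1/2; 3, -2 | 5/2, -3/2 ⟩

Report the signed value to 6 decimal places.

+0.845154  (= +√(5/7))

triangle: 1!·0!·5!/7! = 120/5040
(j±m)!: 1!·0!·1!·5!·1!·4! = 2880
prefactor² = (2J+1)·Δ·N² = 2880/7
  k=0: +1/(0!·1!·0!·1!·0!·4!) = 1/24
Σ = 1/24  ⇒  CG² = 2880/7·1/24² = 5/7
CG = +√(5/7) = +0.845154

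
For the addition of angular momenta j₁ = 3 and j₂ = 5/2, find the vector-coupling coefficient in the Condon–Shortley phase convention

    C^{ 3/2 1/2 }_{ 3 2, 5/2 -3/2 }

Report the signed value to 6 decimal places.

triangle: 4!*2!*1!/8! = 48/40320
(j±m)!: 5!*1!*1!*4!*2!*1! = 5760
prefactor² = (2J+1)*Δ*N² = 192/7
  k=0: +1/(0!*4!*1!*1!*1!*0!) = 1/24
  k=1: −1/(1!*3!*0!*0!*2!*1!) = -1/12
Σ = -1/24  ⇒  CG² = 192/7*(-1/24)² = 1/21
CG = −√(1/21) = -0.218218

−√(1/21) = -0.218218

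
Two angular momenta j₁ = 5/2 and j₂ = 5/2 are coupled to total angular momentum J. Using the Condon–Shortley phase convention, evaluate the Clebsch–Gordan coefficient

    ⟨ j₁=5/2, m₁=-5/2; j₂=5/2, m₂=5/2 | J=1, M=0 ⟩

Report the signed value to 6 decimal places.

+0.597614  (= +√(5/14))

triangle: 4!·1!·1!/7! = 24/5040
(j±m)!: 0!·5!·5!·0!·1!·1! = 14400
prefactor² = (2J+1)·Δ·N² = 1440/7
  k=4: +1/(4!·0!·1!·1!·0!·0!) = 1/24
Σ = 1/24  ⇒  CG² = 1440/7·1/24² = 5/14
CG = +√(5/14) = +0.597614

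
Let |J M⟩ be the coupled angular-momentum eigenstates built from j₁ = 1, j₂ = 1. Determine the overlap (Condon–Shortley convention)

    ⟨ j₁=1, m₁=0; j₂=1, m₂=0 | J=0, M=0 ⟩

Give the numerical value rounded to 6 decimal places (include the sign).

−√(1/3) ≈ -0.577350

√[1·2!0!0!/3! · 1!1!1!1!0!0!] = √(1/3)
  +(−1)^1/∏(1,1,0,0,0,0)! = -1  (running -1)
⟨..|..⟩ = √(1/3)·(-1) = -0.577350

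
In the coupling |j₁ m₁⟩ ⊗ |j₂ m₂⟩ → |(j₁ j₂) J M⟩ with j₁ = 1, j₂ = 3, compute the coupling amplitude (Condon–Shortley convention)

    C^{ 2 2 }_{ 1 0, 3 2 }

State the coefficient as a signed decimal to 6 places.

triangle: 2!*0!*4!/7! = 48/5040
(j±m)!: 1!*1!*5!*1!*4!*0! = 2880
prefactor² = (2J+1)*Δ*N² = 960/7
  k=1: −1/(1!*1!*0!*4!*0!*0!) = -1/24
Σ = -1/24  ⇒  CG² = 960/7*(-1/24)² = 5/21
CG = −√(5/21) = -0.487950

−√(5/21) = -0.487950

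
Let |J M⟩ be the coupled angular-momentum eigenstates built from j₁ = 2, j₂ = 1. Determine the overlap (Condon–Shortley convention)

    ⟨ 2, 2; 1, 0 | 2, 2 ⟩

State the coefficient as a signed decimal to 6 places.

triangle: 1!·3!·1!/6! = 6/720
(j±m)!: 4!·0!·1!·1!·4!·0! = 576
prefactor² = (2J+1)·Δ·N² = 24
  k=0: +1/(0!·1!·0!·1!·3!·0!) = 1/6
Σ = 1/6  ⇒  CG² = 24·1/6² = 2/3
CG = +√(2/3) = +0.816497

+0.816497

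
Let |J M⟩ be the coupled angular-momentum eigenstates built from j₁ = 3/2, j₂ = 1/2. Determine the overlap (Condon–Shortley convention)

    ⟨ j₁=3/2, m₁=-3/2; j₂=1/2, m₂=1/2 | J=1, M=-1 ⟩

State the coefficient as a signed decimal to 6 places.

triangle: 1!*2!*0!/4! = 2/24
(j±m)!: 0!*3!*1!*0!*0!*2! = 12
prefactor² = (2J+1)*Δ*N² = 3
  k=1: −1/(1!*0!*2!*0!*0!*0!) = -1/2
Σ = -1/2  ⇒  CG² = 3*(-1/2)² = 3/4
CG = −√(3/4) = -0.866025

-0.866025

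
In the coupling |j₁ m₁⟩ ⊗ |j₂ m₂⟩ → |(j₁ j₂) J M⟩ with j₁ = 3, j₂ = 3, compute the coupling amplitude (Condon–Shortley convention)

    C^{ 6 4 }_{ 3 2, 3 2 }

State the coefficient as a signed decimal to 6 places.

√[13·0!6!6!/13! · 5!1!5!1!10!2!] = √(1244160000/11)
  +(−1)^0/∏(0,0,1,5,5,1)! = 1/14400  (running 1/14400)
⟨..|..⟩ = √(1244160000/11)·(1/14400) = +0.738549

+√(6/11) ≈ +0.738549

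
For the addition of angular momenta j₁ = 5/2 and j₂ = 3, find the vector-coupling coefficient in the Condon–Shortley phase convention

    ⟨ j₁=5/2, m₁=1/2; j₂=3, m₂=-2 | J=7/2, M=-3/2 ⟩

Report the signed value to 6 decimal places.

+0.308607  (= +√(2/21))

triangle: 2!×3!×4!/10! = 288/3628800
(j±m)!: 3!×2!×1!×5!×2!×5! = 345600
prefactor² = (2J+1)×Δ×N² = 1536/7
  k=0: +1/(0!×2!×2!×1!×1!×3!) = 1/24
  k=1: −1/(1!×1!×1!×0!×2!×4!) = -1/48
Σ = 1/48  ⇒  CG² = 1536/7×1/48² = 2/21
CG = +√(2/21) = +0.308607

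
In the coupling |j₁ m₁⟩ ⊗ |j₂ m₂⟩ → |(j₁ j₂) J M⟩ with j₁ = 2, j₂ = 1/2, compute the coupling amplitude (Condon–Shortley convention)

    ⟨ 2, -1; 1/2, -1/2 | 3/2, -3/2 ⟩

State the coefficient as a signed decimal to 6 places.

+√(1/5) ≈ +0.447214

√[4·1!3!0!/5! · 1!3!0!1!0!3!] = √(36/5)
  +(−1)^0/∏(0,1,3,0,0,0)! = 1/6  (running 1/6)
⟨..|..⟩ = √(36/5)·(1/6) = +0.447214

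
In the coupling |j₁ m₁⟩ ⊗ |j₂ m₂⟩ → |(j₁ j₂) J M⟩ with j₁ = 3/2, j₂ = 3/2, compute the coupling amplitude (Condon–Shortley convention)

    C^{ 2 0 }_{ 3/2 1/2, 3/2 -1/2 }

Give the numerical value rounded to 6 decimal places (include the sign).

+√(1/4) = +0.500000

√[5·1!2!2!/6! · 2!1!1!2!2!2!] = √(4/9)
  +(−1)^0/∏(0,1,1,1,1,1)! = 1  (running 1)
  +(−1)^1/∏(1,0,0,0,2,2)! = -1/4  (running 3/4)
⟨..|..⟩ = √(4/9)·(3/4) = +0.500000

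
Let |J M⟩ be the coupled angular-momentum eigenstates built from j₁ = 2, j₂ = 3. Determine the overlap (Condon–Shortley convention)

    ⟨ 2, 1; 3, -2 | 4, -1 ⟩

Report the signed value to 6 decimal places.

j₁+j₂−J=1  J+j₁−j₂=3  J−j₁+j₂=5  j₁+j₂+J+1=10
(j₁±m₁, j₂±m₂, J±M) = (3,1,1,5,3,5)
P² = 6480/7
sum k=0..1:
  [0] +1/48 = 1/48
  [1] −1/720 = -1/720
S = 7/360
C² = P²·S² = 7/20 ; C = +0.591608

+√(7/20) = +0.591608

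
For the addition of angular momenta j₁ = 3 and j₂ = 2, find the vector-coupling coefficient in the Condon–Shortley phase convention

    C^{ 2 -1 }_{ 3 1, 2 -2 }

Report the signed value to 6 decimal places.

triangle: 3!×3!×1!/8! = 36/40320
(j±m)!: 4!×2!×0!×4!×1!×3! = 6912
prefactor² = (2J+1)×Δ×N² = 216/7
  k=0: +1/(0!×3!×2!×0!×1!×1!) = 1/12
Σ = 1/12  ⇒  CG² = 216/7×1/12² = 3/14
CG = +√(3/14) = +0.462910

+0.462910  (= +√(3/14))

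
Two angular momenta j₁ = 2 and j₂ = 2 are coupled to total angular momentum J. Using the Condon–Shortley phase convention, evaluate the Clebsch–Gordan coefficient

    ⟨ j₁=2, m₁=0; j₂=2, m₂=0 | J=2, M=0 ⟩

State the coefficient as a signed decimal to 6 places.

-0.534522  (= −√(2/7))

triangle: 2!·2!·2!/7! = 8/5040
(j±m)!: 2!·2!·2!·2!·2!·2! = 64
prefactor² = (2J+1)·Δ·N² = 32/63
  k=0: +1/(0!·2!·2!·2!·0!·0!) = 1/8
  k=1: −1/(1!·1!·1!·1!·1!·1!) = -1
  k=2: +1/(2!·0!·0!·0!·2!·2!) = 1/8
Σ = -3/4  ⇒  CG² = 32/63·(-3/4)² = 2/7
CG = −√(2/7) = -0.534522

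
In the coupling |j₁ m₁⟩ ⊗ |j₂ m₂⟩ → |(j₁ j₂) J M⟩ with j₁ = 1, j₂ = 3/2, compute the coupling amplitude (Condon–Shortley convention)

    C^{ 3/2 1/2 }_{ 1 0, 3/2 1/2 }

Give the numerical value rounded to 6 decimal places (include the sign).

triangle: 1!*1!*2!/5! = 2/120
(j±m)!: 1!*1!*2!*1!*2!*1! = 4
prefactor² = (2J+1)*Δ*N² = 4/15
  k=0: +1/(0!*1!*1!*2!*0!*0!) = 1/2
  k=1: −1/(1!*0!*0!*1!*1!*1!) = -1
Σ = -1/2  ⇒  CG² = 4/15*(-1/2)² = 1/15
CG = −√(1/15) = -0.258199

−√(1/15) ≈ -0.258199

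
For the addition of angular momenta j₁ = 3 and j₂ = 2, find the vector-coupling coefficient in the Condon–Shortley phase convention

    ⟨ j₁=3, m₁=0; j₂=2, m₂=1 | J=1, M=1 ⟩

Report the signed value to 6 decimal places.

triangle: 4!×2!×0!/7! = 48/5040
(j±m)!: 3!×3!×3!×1!×2!×0! = 432
prefactor² = (2J+1)×Δ×N² = 432/35
  k=3: −1/(3!×1!×0!×0!×2!×0!) = -1/12
Σ = -1/12  ⇒  CG² = 432/35×(-1/12)² = 3/35
CG = −√(3/35) = -0.292770

-0.292770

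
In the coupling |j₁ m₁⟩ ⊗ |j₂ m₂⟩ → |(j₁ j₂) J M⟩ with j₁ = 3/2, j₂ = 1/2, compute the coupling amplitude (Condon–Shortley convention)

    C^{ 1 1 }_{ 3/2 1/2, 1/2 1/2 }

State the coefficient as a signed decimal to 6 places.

-0.500000

√[3·1!2!0!/4! · 2!1!1!0!2!0!] = √(1)
  +(−1)^1/∏(1,0,0,0,2,0)! = -1/2  (running -1/2)
⟨..|..⟩ = √(1)·(-1/2) = -0.500000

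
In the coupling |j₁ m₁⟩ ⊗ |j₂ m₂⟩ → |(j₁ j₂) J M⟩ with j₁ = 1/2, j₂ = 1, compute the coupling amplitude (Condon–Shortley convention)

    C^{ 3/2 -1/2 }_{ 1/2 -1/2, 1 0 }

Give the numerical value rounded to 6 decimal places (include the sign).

+√(2/3) = +0.816497

triangle: 0!×1!×2!/4! = 2/24
(j±m)!: 0!×1!×1!×1!×1!×2! = 2
prefactor² = (2J+1)×Δ×N² = 2/3
  k=0: +1/(0!×0!×1!×1!×0!×1!) = 1
Σ = 1  ⇒  CG² = 2/3×1² = 2/3
CG = +√(2/3) = +0.816497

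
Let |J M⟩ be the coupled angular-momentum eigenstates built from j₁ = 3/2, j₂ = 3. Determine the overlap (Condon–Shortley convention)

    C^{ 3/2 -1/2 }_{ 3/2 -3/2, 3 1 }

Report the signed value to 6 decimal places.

j₁+j₂−J=3  J+j₁−j₂=0  J−j₁+j₂=3  j₁+j₂+J+1=7
(j₁±m₁, j₂±m₂, J±M) = (0,3,4,2,1,2)
P² = 576/35
sum k=3..3:
  [3] −1/12 = -1/12
S = -1/12
C² = P²·S² = 4/35 ; C = -0.338062

-0.338062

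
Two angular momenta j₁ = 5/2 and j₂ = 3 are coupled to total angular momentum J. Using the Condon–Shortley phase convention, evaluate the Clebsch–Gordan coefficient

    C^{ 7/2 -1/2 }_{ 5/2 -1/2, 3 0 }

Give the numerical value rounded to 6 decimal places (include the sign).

−√(4/21) = -0.436436

j₁+j₂−J=2  J+j₁−j₂=3  J−j₁+j₂=4  j₁+j₂+J+1=10
(j₁±m₁, j₂±m₂, J±M) = (2,3,3,3,3,4)
P² = 6912/175
sum k=0..2:
  [0] +1/72 = 1/72
  [1] −1/8 = -1/8
  [2] +1/24 = 1/24
S = -5/72
C² = P²·S² = 4/21 ; C = -0.436436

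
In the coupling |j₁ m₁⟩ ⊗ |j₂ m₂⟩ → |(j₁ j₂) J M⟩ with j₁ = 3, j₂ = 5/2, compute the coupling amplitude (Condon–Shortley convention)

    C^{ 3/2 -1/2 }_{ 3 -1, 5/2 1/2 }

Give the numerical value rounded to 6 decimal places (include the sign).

triangle: 4!*2!*1!/8! = 48/40320
(j±m)!: 2!*4!*3!*2!*1!*2! = 1152
prefactor² = (2J+1)*Δ*N² = 192/35
  k=2: +1/(2!*2!*2!*1!*0!*0!) = 1/8
  k=3: −1/(3!*1!*1!*0!*1!*1!) = -1/6
Σ = -1/24  ⇒  CG² = 192/35*(-1/24)² = 1/105
CG = −√(1/105) = -0.097590

-0.097590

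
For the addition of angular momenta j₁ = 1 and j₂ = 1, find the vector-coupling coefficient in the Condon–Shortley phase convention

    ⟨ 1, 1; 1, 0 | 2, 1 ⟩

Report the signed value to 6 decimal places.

+0.707107  (= +√(1/2))

√[5·0!2!2!/5! · 2!0!1!1!3!1!] = √(2)
  +(−1)^0/∏(0,0,0,1,2,1)! = 1/2  (running 1/2)
⟨..|..⟩ = √(2)·(1/2) = +0.707107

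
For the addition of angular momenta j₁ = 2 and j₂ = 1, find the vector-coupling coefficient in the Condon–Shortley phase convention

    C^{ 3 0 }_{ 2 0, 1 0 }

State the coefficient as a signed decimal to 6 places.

+0.774597

triangle: 0!*4!*2!/7! = 48/5040
(j±m)!: 2!*2!*1!*1!*3!*3! = 144
prefactor² = (2J+1)*Δ*N² = 48/5
  k=0: +1/(0!*0!*2!*1!*2!*1!) = 1/4
Σ = 1/4  ⇒  CG² = 48/5*1/4² = 3/5
CG = +√(3/5) = +0.774597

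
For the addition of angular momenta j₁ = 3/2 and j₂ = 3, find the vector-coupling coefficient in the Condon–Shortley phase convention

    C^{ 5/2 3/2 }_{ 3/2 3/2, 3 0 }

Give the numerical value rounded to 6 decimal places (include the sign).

+√(9/35) = +0.507093

triangle: 2!×1!×4!/8! = 48/40320
(j±m)!: 3!×0!×3!×3!×4!×1! = 5184
prefactor² = (2J+1)×Δ×N² = 1296/35
  k=0: +1/(0!×2!×0!×3!×1!×1!) = 1/12
Σ = 1/12  ⇒  CG² = 1296/35×1/12² = 9/35
CG = +√(9/35) = +0.507093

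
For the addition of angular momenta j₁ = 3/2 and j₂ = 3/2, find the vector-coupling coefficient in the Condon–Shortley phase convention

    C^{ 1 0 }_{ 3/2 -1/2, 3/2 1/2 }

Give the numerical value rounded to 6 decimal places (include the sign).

-0.223607

√[3·2!1!1!/5! · 1!2!2!1!1!1!] = √(1/5)
  +(−1)^1/∏(1,1,1,1,0,0)! = -1  (running -1)
  +(−1)^2/∏(2,0,0,0,1,1)! = 1/2  (running -1/2)
⟨..|..⟩ = √(1/5)·(-1/2) = -0.223607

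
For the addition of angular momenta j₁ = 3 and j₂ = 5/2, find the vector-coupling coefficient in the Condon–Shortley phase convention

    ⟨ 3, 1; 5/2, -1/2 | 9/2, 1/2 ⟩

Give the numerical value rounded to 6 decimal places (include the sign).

+√(160/693) = +0.480500

triangle: 1!*5!*4!/11! = 2880/39916800
(j±m)!: 4!*2!*2!*3!*5!*4! = 1658880
prefactor² = (2J+1)*Δ*N² = 92160/77
  k=0: +1/(0!*1!*2!*2!*3!*2!) = 1/48
  k=1: −1/(1!*0!*1!*1!*4!*3!) = -1/144
Σ = 1/72  ⇒  CG² = 92160/77*1/72² = 160/693
CG = +√(160/693) = +0.480500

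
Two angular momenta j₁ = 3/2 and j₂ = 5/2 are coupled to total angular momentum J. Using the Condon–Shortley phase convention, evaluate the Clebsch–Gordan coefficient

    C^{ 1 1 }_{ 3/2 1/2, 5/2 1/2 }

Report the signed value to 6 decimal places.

−√(3/20) ≈ -0.387298

√[3·3!0!2!/6! · 2!1!3!2!2!0!] = √(12/5)
  +(−1)^1/∏(1,2,0,2,0,0)! = -1/4  (running -1/4)
⟨..|..⟩ = √(12/5)·(-1/4) = -0.387298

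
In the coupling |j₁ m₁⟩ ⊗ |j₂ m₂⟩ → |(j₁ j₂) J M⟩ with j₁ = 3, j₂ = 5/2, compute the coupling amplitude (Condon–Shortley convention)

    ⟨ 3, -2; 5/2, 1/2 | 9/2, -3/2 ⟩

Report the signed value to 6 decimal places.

-0.604815

j₁+j₂−J=1  J+j₁−j₂=5  J−j₁+j₂=4  j₁+j₂+J+1=11
(j₁±m₁, j₂±m₂, J±M) = (1,5,3,2,3,6)
P² = 345600/77
sum k=0..1:
  [0] +1/720 = 1/720
  [1] −1/96 = -1/96
S = -13/1440
C² = P²·S² = 169/462 ; C = -0.604815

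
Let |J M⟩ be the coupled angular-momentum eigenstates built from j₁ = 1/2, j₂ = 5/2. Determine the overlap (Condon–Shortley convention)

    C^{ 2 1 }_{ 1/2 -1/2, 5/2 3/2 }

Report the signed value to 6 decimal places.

-0.816497  (= −√(2/3))

triangle: 1!×0!×4!/6! = 24/720
(j±m)!: 0!×1!×4!×1!×3!×1! = 144
prefactor² = (2J+1)×Δ×N² = 24
  k=1: −1/(1!×0!×0!×3!×0!×1!) = -1/6
Σ = -1/6  ⇒  CG² = 24×(-1/6)² = 2/3
CG = −√(2/3) = -0.816497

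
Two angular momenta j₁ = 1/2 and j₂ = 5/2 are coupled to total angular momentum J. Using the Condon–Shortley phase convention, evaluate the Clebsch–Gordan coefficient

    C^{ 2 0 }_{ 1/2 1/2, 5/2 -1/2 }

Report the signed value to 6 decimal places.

√[5·1!0!4!/6! · 1!0!2!3!2!2!] = √(8)
  +(−1)^0/∏(0,1,0,2,0,2)! = 1/4  (running 1/4)
⟨..|..⟩ = √(8)·(1/4) = +0.707107

+√(1/2) = +0.707107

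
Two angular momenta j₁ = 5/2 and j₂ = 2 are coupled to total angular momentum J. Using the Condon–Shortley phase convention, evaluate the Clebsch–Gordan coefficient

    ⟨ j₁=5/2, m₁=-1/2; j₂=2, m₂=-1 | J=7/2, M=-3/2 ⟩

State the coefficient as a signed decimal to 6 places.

j₁+j₂−J=1  J+j₁−j₂=4  J−j₁+j₂=3  j₁+j₂+J+1=9
(j₁±m₁, j₂±m₂, J±M) = (2,3,1,3,2,5)
P² = 384/7
sum k=0..1:
  [0] +1/12 = 1/12
  [1] −1/24 = -1/24
S = 1/24
C² = P²·S² = 2/21 ; C = +0.308607

+0.308607  (= +√(2/21))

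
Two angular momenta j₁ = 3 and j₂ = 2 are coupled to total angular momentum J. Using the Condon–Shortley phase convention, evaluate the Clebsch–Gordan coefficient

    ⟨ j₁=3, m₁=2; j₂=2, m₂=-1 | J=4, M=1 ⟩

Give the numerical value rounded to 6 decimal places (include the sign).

√[9·1!5!3!/10! · 5!1!1!3!5!3!] = √(6480/7)
  +(−1)^0/∏(0,1,1,1,4,2)! = 1/48  (running 1/48)
  +(−1)^1/∏(1,0,0,0,5,3)! = -1/720  (running 7/360)
⟨..|..⟩ = √(6480/7)·(7/360) = +0.591608

+√(7/20) ≈ +0.591608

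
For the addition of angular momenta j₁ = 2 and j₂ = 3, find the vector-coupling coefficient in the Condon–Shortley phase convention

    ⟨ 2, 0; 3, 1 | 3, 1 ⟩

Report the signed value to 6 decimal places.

j₁+j₂−J=2  J+j₁−j₂=2  J−j₁+j₂=4  j₁+j₂+J+1=9
(j₁±m₁, j₂±m₂, J±M) = (2,2,4,2,4,2)
P² = 256/15
sum k=0..2:
  [0] +1/96 = 1/96
  [1] −1/6 = -1/6
  [2] +1/16 = 1/16
S = -3/32
C² = P²·S² = 3/20 ; C = -0.387298

-0.387298  (= −√(3/20))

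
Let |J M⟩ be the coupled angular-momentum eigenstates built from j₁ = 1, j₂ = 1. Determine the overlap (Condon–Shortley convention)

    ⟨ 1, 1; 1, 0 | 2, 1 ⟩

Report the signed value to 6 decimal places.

triangle: 0!*2!*2!/5! = 4/120
(j±m)!: 2!*0!*1!*1!*3!*1! = 12
prefactor² = (2J+1)*Δ*N² = 2
  k=0: +1/(0!*0!*0!*1!*2!*1!) = 1/2
Σ = 1/2  ⇒  CG² = 2*1/2² = 1/2
CG = +√(1/2) = +0.707107

+0.707107  (= +√(1/2))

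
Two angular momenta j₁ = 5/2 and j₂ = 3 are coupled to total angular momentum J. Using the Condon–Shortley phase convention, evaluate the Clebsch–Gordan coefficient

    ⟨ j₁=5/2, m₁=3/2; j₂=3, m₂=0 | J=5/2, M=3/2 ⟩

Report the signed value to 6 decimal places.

j₁+j₂−J=3  J+j₁−j₂=2  J−j₁+j₂=3  j₁+j₂+J+1=9
(j₁±m₁, j₂±m₂, J±M) = (4,1,3,3,4,1)
P² = 864/35
sum k=0..1:
  [0] +1/36 = 1/36
  [1] −1/8 = -1/8
S = -7/72
C² = P²·S² = 7/30 ; C = -0.483046

-0.483046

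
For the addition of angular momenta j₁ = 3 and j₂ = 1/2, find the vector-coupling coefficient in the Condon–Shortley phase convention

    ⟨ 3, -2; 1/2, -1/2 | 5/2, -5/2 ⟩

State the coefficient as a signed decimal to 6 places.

√[6·1!5!0!/7! · 1!5!0!1!0!5!] = √(14400/7)
  +(−1)^0/∏(0,1,5,0,0,0)! = 1/120  (running 1/120)
⟨..|..⟩ = √(14400/7)·(1/120) = +0.377964

+√(1/7) = +0.377964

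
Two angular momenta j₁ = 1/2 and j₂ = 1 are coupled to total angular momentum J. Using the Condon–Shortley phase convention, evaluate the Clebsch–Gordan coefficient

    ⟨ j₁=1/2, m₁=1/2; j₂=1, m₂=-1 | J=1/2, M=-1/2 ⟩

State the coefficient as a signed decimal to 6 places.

+0.816497  (= +√(2/3))

j₁+j₂−J=1  J+j₁−j₂=0  J−j₁+j₂=1  j₁+j₂+J+1=3
(j₁±m₁, j₂±m₂, J±M) = (1,0,0,2,0,1)
P² = 2/3
sum k=0..0:
  [0] +1/1 = 1
S = 1
C² = P²·S² = 2/3 ; C = +0.816497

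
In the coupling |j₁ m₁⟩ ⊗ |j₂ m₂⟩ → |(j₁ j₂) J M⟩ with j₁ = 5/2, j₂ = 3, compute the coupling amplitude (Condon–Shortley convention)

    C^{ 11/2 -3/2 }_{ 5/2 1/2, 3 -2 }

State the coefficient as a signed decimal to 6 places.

+√(2/11) = +0.426401

triangle: 0!×5!×6!/12! = 86400/479001600
(j±m)!: 3!×2!×1!×5!×4!×7! = 174182400
prefactor² = (2J+1)×Δ×N² = 4147200/11
  k=0: +1/(0!×0!×2!×1!×3!×5!) = 1/1440
Σ = 1/1440  ⇒  CG² = 4147200/11×1/1440² = 2/11
CG = +√(2/11) = +0.426401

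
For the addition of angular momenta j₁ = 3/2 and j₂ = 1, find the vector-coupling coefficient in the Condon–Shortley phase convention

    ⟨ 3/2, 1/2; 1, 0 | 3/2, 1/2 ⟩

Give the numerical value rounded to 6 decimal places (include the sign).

+√(1/15) ≈ +0.258199

j₁+j₂−J=1  J+j₁−j₂=2  J−j₁+j₂=1  j₁+j₂+J+1=5
(j₁±m₁, j₂±m₂, J±M) = (2,1,1,1,2,1)
P² = 4/15
sum k=0..1:
  [0] +1/1 = 1
  [1] −1/2 = -1/2
S = 1/2
C² = P²·S² = 1/15 ; C = +0.258199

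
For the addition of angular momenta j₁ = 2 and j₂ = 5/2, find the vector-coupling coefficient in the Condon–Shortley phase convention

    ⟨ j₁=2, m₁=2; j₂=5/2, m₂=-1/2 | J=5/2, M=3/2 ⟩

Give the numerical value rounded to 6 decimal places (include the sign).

√[6·2!2!3!/8! · 4!0!2!3!4!1!] = √(864/35)
  +(−1)^0/∏(0,2,0,2,2,1)! = 1/8  (running 1/8)
⟨..|..⟩ = √(864/35)·(1/8) = +0.621059

+√(27/70) ≈ +0.621059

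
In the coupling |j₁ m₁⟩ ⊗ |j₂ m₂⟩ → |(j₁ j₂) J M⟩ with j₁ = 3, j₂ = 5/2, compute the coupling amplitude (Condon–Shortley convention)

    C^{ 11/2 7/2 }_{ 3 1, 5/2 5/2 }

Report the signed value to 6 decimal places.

triangle: 0!·6!·5!/12! = 86400/479001600
(j±m)!: 4!·2!·5!·0!·9!·2! = 4180377600
prefactor² = (2J+1)·Δ·N² = 99532800/11
  k=0: +1/(0!·0!·2!·5!·4!·0!) = 1/5760
Σ = 1/5760  ⇒  CG² = 99532800/11·1/5760² = 3/11
CG = +√(3/11) = +0.522233

+√(3/11) ≈ +0.522233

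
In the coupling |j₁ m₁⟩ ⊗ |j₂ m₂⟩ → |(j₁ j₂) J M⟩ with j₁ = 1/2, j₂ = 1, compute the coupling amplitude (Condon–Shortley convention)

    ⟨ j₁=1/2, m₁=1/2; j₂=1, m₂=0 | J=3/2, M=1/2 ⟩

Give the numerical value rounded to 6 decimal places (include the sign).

j₁+j₂−J=0  J+j₁−j₂=1  J−j₁+j₂=2  j₁+j₂+J+1=4
(j₁±m₁, j₂±m₂, J±M) = (1,0,1,1,2,1)
P² = 2/3
sum k=0..0:
  [0] +1/1 = 1
S = 1
C² = P²·S² = 2/3 ; C = +0.816497

+0.816497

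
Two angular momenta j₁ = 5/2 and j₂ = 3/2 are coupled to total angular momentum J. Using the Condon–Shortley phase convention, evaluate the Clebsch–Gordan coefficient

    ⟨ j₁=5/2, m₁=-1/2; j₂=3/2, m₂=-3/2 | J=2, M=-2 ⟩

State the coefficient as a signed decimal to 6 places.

+0.377964  (= +√(1/7))

triangle: 2!*3!*1!/7! = 12/5040
(j±m)!: 2!*3!*0!*3!*0!*4! = 1728
prefactor² = (2J+1)*Δ*N² = 144/7
  k=0: +1/(0!*2!*3!*0!*0!*1!) = 1/12
Σ = 1/12  ⇒  CG² = 144/7*1/12² = 1/7
CG = +√(1/7) = +0.377964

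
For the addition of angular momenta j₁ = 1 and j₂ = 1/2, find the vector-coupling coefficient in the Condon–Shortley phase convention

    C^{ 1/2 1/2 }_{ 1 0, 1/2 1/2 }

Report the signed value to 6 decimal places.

triangle: 1!*1!*0!/3! = 1/6
(j±m)!: 1!*1!*1!*0!*1!*0! = 1
prefactor² = (2J+1)*Δ*N² = 1/3
  k=1: −1/(1!*0!*0!*0!*1!*0!) = -1
Σ = -1  ⇒  CG² = 1/3*(-1)² = 1/3
CG = −√(1/3) = -0.577350

−√(1/3) = -0.577350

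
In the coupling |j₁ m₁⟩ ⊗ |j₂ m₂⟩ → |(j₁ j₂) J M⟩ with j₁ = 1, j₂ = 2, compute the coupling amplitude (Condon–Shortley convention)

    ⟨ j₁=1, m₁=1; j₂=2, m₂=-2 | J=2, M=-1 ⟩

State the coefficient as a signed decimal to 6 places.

triangle: 1!·1!·3!/6! = 6/720
(j±m)!: 2!·0!·0!·4!·1!·3! = 288
prefactor² = (2J+1)·Δ·N² = 12
  k=0: +1/(0!·1!·0!·0!·1!·3!) = 1/6
Σ = 1/6  ⇒  CG² = 12·1/6² = 1/3
CG = +√(1/3) = +0.577350

+√(1/3) = +0.577350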